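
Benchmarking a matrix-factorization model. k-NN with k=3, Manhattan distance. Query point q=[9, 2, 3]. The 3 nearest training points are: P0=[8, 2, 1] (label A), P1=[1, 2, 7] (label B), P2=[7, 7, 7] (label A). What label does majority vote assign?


d(q,P0) = 3  (label A)
d(q,P1) = 12  (label B)
d(q,P2) = 11  (label A)
Votes: A=2, B=1
Majority → A

A


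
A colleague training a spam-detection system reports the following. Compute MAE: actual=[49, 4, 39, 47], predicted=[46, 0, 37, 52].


Absolute errors: |49-46|=3, |4-0|=4, |39-37|=2, |47-52|=5
Sum = 14
MAE = 14/4 = 7/2

7/2


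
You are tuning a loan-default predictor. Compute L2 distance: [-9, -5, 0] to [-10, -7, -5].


d = √((-9+ 10)² + (-5+ 7)² + (0+ 5)²)
  = √(1 + 4 + 25)
  = √30 = 5.4772

5.4772


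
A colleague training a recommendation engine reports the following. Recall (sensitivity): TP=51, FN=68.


Recall = TP/(TP+FN)
= 51/(51+68)
= 51/119 = 42.86%

42.86%


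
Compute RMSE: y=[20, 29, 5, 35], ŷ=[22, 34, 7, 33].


MSE = 37/4 = 9.25
RMSE = √(37/4) = 3.0414

3.0414


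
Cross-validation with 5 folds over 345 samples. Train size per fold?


Fold size = 345/5 = 69
Training per fold = 345 - 69 = 276

276


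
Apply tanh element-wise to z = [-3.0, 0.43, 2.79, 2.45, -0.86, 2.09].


tanh(-3.0) = -0.9951
tanh(0.43) = 0.4053
tanh(2.79) = 0.9925
tanh(2.45) = 0.9852
tanh(-0.86) = -0.6963
tanh(2.09) = 0.9699
result = [-0.9951, 0.4053, 0.9925, 0.9852, -0.6963, 0.9699]

[-0.9951, 0.4053, 0.9925, 0.9852, -0.6963, 0.9699]


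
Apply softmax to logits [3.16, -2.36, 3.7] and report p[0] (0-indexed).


Exponentials: e^3.16=23.5706, e^-2.36=0.0944, e^3.7=40.4473
Sum = 64.1123
Softmax = [0.3676, 0.0015, 0.6309]
p[0] = 23.5706/64.1123 = 0.3676

0.3676


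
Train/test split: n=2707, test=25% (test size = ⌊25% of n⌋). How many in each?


Test = ⌊2707·25/100⌋ = 676
Train = 2707 - 676 = 2031

Train: 2031, Test: 676


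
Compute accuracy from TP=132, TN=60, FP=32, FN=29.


Accuracy = (TP+TN)/(TP+TN+FP+FN)
= (132+60)/(253)
= 192/253 = 75.89%

75.89%


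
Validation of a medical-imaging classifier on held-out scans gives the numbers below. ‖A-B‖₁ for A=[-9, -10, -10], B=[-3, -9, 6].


d = |-9+ 3| + |-10+ 9| + |-10-6|
  = 6 + 1 + 16
  = 23

23


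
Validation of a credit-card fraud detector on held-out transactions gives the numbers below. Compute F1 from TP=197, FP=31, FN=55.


Precision = 197/228 = 0.864
Recall = 197/252 = 0.7817
F1 = 2·P·R/(P+R) = 2·TP/(2·TP+FP+FN) = 394/(394+31+55) = 394/480 = 0.8208

0.8208


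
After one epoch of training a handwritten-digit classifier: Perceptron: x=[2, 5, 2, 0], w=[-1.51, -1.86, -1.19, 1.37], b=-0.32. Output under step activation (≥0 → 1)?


z = (2)·(-1.51) + (5)·(-1.86) + (2)·(-1.19) + (0)·(1.37) - 0.32
  = -15.02
step(z) = 0 (z<0)

0


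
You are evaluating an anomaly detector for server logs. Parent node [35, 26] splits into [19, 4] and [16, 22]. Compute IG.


Parent = [35, 26], H_parent = 0.9842
H_left = 0.6666 (n=23), H_right = 0.9819 (n=38)
H_children = (23/61)·0.6666 + (38/61)·0.9819 = 0.863
IG = 0.9842 - 0.863 = 0.1212

0.1212


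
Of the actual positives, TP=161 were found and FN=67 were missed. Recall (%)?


Recall = TP/(TP+FN)
= 161/(161+67)
= 161/228 = 70.61%

70.61%


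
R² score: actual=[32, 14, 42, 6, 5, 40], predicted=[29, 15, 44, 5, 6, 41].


ȳ = 23.1667
SS_res = Σ(y-ŷ)² = 17
SS_tot = Σ(y-ȳ)² = 1424.83
R² = 1 - SS_res/SS_tot = 1 - 0.0119 = 0.9881

0.9881


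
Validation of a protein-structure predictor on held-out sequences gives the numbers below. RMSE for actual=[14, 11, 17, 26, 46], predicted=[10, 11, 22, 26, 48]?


MSE = 45/5 = 9
RMSE = √(45/5) = 3.0

3.0


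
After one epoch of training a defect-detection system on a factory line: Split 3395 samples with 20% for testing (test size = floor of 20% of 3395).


Test = ⌊3395·20/100⌋ = 679
Train = 3395 - 679 = 2716

Train: 2716, Test: 679


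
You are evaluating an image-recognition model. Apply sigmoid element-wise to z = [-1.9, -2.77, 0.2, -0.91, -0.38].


σ(-1.9) = 1/(1+e^1.9) = 0.1301
σ(-2.77) = 1/(1+e^2.77) = 0.059
σ(0.2) = 1/(1+e^-0.2) = 0.5498
σ(-0.91) = 1/(1+e^0.91) = 0.287
σ(-0.38) = 1/(1+e^0.38) = 0.4061
result = [0.1301, 0.059, 0.5498, 0.287, 0.4061]

[0.1301, 0.059, 0.5498, 0.287, 0.4061]


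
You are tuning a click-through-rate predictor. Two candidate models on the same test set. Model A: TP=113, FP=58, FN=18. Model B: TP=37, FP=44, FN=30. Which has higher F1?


Model A: P=113/171=0.6608, R=113/131=0.8626, F1=2PR/(P+R)=2TP/(2TP+FP+FN)=226/302=0.7483
Model B: P=37/81=0.4568, R=37/67=0.5522, F1=2PR/(P+R)=2TP/(2TP+FP+FN)=74/148=0.5
0.7483 > 0.5 → Model A

Model A


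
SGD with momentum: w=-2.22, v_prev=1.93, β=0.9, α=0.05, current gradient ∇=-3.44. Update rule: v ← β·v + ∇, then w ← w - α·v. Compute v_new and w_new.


v_new = 0.9·1.93 - 3.44 = 1.737 - 3.44 = -1.703
w_new = -2.22 - 0.05·-1.703 = -2.22 + 0.08515 = -2.13485

v_new=-1.703, w_new=-2.13485


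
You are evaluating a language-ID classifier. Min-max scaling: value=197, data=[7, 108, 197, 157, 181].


min=7, max=197
(197-7)/(197-7) = 190/190 = 1.0

1.0


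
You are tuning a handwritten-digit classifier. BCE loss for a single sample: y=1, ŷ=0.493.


BCE = -[y·ln(p) + (1-y)·ln(1-p)]
= -1·ln(0.493) - 0
= -ln(0.493) = 0.7072

0.7072


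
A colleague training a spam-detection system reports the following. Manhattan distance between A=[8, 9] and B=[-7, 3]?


d = |8+ 7| + |9-3|
  = 15 + 6
  = 21

21


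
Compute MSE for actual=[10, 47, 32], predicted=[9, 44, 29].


Squared errors: (10-9)²=1, (47-44)²=9, (32-29)²=9
Sum = 19
MSE = 19/3 = 19/3

19/3


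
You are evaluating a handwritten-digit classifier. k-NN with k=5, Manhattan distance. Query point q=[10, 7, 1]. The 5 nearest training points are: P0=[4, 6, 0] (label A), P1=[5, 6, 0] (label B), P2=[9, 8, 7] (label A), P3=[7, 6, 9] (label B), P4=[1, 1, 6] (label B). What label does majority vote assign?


d(q,P0) = 8  (label A)
d(q,P1) = 7  (label B)
d(q,P2) = 8  (label A)
d(q,P3) = 12  (label B)
d(q,P4) = 20  (label B)
Votes: A=2, B=3
Majority → B

B


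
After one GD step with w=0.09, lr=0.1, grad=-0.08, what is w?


w_new = w - α·∇
= 0.09 - 0.1·-0.08
= 0.09 + 0.008
= 0.098

0.098


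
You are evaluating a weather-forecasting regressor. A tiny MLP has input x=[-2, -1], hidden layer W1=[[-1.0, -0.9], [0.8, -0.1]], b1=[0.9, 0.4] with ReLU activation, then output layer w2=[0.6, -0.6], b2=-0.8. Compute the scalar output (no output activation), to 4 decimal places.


z1[0] = (-1.0)·(-2) + (-0.9)·(-1) + 0.9 = 3.8
z1[1] = (0.8)·(-2) + (-0.1)·(-1) + 0.4 = -1.1
h = ReLU(z1) = [3.8, 0.0]
output = (0.6)·(3.8) + (-0.6)·(0.0) - 0.8 = 1.48

1.48


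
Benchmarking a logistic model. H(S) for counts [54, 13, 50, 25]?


Probabilities: [54/142, 13/142, 50/142, 25/142] ≈ [0.3803, 0.0915, 0.3521, 0.1761]
H = -((54/142)·log₂(54/142) + (13/142)·log₂(13/142) + (50/142)·log₂(50/142) + (25/142)·log₂(25/142))
  = 1.8176 bits

1.8176 bits


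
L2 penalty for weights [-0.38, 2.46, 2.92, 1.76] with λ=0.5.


‖w‖₂² = (-0.38)² + (2.46)² + (2.92)² + (1.76)²
     = 0.1444 + 6.0516 + 8.5264 + 3.0976
     = 17.82
λ·‖w‖₂² = 0.5·17.82 = 8.91

8.91


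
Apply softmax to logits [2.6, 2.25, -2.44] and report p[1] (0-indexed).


Exponentials: e^2.6=13.4637, e^2.25=9.4877, e^-2.44=0.0872
Sum = 23.0386
Softmax = [0.5844, 0.4118, 0.0038]
p[1] = 9.4877/23.0386 = 0.4118

0.4118


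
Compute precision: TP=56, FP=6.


Precision = TP/(TP+FP)
= 56/(56+6)
= 56/62 = 90.32%

90.32%


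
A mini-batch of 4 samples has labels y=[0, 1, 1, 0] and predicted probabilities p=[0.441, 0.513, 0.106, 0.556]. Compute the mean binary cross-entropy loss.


L[0] = -ln(1-0.441) = -ln(0.559) = 0.5816
L[1] = -ln(0.513) = 0.6675
L[2] = -ln(0.106) = 2.2443
L[3] = -ln(1-0.556) = -ln(0.444) = 0.8119
mean = (0.5816 + 0.6675 + 2.2443 + 0.8119)/4 = 1.0763

1.0763


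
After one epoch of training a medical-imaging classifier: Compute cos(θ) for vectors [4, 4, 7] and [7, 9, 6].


A·B = 4·7 + 4·9 + 7·6 = 106
‖A‖ = √81 = 9, ‖B‖ = √166 = 12.8841
cos = 106/(√81·√166) = 106/√13446 = 0.9141

0.9141


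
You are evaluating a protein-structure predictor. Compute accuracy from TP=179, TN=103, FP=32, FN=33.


Accuracy = (TP+TN)/(TP+TN+FP+FN)
= (179+103)/(347)
= 282/347 = 81.27%

81.27%


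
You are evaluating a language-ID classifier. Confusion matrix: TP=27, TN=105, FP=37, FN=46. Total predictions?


Total = TP + TN + FP + FN
= 27 + 105 + 37 + 46
= 215
(Predicted positive: 64, predicted negative: 151)

215


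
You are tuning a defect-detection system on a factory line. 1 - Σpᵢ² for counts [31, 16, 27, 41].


Probabilities: [31/115, 16/115, 27/115, 41/115] ≈ [0.2696, 0.1391, 0.2348, 0.3565]
Σpᵢ² = (961 + 256 + 729 + 1681)/115² = 3627/13225
Gini = 1 - Σpᵢ² = 1 - 3627/13225 = 0.7257

0.7257


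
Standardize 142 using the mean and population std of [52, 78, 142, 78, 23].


μ = 74.6, σ = 39.3426
z = (142 - 74.6)/39.3426 = 1.7132

1.7132


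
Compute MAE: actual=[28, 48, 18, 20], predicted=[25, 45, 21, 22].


Absolute errors: |28-25|=3, |48-45|=3, |18-21|=3, |20-22|=2
Sum = 11
MAE = 11/4 = 11/4

11/4


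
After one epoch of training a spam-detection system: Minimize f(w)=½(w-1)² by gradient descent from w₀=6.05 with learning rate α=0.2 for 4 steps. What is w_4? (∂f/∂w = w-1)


step 1: grad = 6.05-1 = 5.05; w = 6.05 - 0.2·(5.05) = 5.04
step 2: grad = 5.04-1 = 4.04; w = 5.04 - 0.2·(4.04) = 4.232
step 3: grad = 4.232-1 = 3.232; w = 4.232 - 0.2·(3.232) = 3.5856
step 4: grad = 3.5856-1 = 2.5856; w = 3.5856 - 0.2·(2.5856) = 3.06848

3.06848


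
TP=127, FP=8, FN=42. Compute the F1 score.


Precision = 127/135 = 0.9407
Recall = 127/169 = 0.7515
F1 = 2·P·R/(P+R) = 2·TP/(2·TP+FP+FN) = 254/(254+8+42) = 254/304 = 0.8355

0.8355


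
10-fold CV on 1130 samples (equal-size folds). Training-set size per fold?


Fold size = 1130/10 = 113
Training per fold = 1130 - 113 = 1017

1017


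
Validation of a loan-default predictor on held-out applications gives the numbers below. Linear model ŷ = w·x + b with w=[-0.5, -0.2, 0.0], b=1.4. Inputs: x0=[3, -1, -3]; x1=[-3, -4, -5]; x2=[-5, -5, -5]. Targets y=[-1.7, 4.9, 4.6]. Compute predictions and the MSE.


ŷ0 = (-0.5)·(3) + (-0.2)·(-1) + (0.0)·(-3) + 1.4 = 0.1
ŷ1 = (-0.5)·(-3) + (-0.2)·(-4) + (0.0)·(-5) + 1.4 = 3.7
ŷ2 = (-0.5)·(-5) + (-0.2)·(-5) + (0.0)·(-5) + 1.4 = 4.9
errors² = [3.24, 1.44, 0.09]
MSE = 4.7700/3 = 1.59

1.59


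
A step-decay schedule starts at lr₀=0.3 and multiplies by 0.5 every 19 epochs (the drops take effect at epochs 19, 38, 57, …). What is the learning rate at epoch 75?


n_drops = ⌊75/19⌋ = 3
lr = 0.3·0.5^3 = 0.3·0.125 = 0.0375

0.0375


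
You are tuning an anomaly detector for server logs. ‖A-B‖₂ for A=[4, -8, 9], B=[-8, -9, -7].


d = √((4+ 8)² + (-8+ 9)² + (9+ 7)²)
  = √(144 + 1 + 256)
  = √401 = 20.025

20.025


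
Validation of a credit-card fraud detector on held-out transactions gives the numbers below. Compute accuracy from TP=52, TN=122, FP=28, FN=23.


Accuracy = (TP+TN)/(TP+TN+FP+FN)
= (52+122)/(225)
= 174/225 = 77.33%

77.33%


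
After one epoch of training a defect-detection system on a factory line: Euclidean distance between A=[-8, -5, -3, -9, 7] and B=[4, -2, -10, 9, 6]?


d = √((-8-4)² + (-5+ 2)² + (-3+ 10)² + (-9-9)² + (7-6)²)
  = √(144 + 9 + 49 + 324 + 1)
  = √527 = 22.9565

22.9565


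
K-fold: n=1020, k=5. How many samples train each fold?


Fold size = 1020/5 = 204
Training per fold = 1020 - 204 = 816

816


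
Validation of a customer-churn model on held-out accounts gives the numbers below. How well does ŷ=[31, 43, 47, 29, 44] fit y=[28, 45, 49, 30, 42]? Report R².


ȳ = 38.8
SS_res = Σ(y-ŷ)² = 22
SS_tot = Σ(y-ȳ)² = 346.8
R² = 1 - SS_res/SS_tot = 1 - 0.0634 = 0.9366

0.9366


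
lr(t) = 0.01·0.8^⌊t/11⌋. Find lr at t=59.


n_drops = ⌊59/11⌋ = 5
lr = 0.01·0.8^5 = 0.01·0.32768 = 0.0032768

0.0032768


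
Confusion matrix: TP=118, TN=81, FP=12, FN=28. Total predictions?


Total = TP + TN + FP + FN
= 118 + 81 + 12 + 28
= 239
(Predicted positive: 130, predicted negative: 109)

239


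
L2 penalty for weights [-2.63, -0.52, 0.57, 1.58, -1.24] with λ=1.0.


‖w‖₂² = (-2.63)² + (-0.52)² + (0.57)² + (1.58)² + (-1.24)²
     = 6.9169 + 0.2704 + 0.3249 + 2.4964 + 1.5376
     = 11.5462
λ·‖w‖₂² = 1.0·11.5462 = 11.5462

11.5462


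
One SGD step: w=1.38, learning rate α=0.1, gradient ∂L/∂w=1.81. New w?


w_new = w - α·∇
= 1.38 - 0.1·1.81
= 1.38 - 0.181
= 1.199

1.199


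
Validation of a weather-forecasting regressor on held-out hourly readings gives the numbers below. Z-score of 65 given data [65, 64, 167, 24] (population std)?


μ = 80, σ = 52.8819
z = (65 - 80)/52.8819 = -0.2837

-0.2837


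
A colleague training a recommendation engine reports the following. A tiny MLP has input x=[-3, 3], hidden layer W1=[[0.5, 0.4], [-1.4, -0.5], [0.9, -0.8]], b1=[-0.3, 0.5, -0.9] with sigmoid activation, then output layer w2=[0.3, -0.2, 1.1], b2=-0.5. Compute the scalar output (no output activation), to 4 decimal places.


z1[0] = (0.5)·(-3) + (0.4)·(3) - 0.3 = -0.6
z1[1] = (-1.4)·(-3) + (-0.5)·(3) + 0.5 = 3.2
z1[2] = (0.9)·(-3) + (-0.8)·(3) - 0.9 = -6.0
h = sigmoid(z1) = [0.3543, 0.9608, 0.0025]
output = (0.3)·(0.3543) + (-0.2)·(0.9608) + (1.1)·(0.0025) - 0.5 = -0.5831

-0.5831


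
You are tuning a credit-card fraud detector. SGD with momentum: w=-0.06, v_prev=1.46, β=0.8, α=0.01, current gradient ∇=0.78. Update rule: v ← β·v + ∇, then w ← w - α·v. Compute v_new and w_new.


v_new = 0.8·1.46 + 0.78 = 1.168 + 0.78 = 1.948
w_new = -0.06 - 0.01·1.948 = -0.06 - 0.01948 = -0.07948

v_new=1.948, w_new=-0.07948


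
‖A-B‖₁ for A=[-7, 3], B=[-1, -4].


d = |-7+ 1| + |3+ 4|
  = 6 + 7
  = 13

13


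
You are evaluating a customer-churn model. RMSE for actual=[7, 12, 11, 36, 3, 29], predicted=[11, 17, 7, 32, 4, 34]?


MSE = 99/6 = 16.5
RMSE = √(99/6) = 4.062

4.062


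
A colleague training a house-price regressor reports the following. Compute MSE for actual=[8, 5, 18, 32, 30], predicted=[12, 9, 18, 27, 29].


Squared errors: (8-12)²=16, (5-9)²=16, (18-18)²=0, (32-27)²=25, (30-29)²=1
Sum = 58
MSE = 58/5 = 58/5

58/5


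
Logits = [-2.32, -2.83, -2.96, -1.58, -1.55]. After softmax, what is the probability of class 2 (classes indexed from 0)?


Exponentials: e^-2.32=0.0983, e^-2.83=0.059, e^-2.96=0.0518, e^-1.58=0.206, e^-1.55=0.2122
Sum = 0.6273
Softmax = [0.1567, 0.0941, 0.0826, 0.3283, 0.3383]
p[2] = 0.0518/0.6273 = 0.0826

0.0826


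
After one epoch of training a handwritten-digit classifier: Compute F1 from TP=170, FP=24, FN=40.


Precision = 170/194 = 0.8763
Recall = 170/210 = 0.8095
F1 = 2·P·R/(P+R) = 2·TP/(2·TP+FP+FN) = 340/(340+24+40) = 340/404 = 0.8416

0.8416


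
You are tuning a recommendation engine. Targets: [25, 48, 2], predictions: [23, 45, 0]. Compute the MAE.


Absolute errors: |25-23|=2, |48-45|=3, |2-0|=2
Sum = 7
MAE = 7/3 = 7/3

7/3


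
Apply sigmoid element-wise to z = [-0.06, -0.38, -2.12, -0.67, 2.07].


σ(-0.06) = 1/(1+e^0.06) = 0.485
σ(-0.38) = 1/(1+e^0.38) = 0.4061
σ(-2.12) = 1/(1+e^2.12) = 0.1072
σ(-0.67) = 1/(1+e^0.67) = 0.3385
σ(2.07) = 1/(1+e^-2.07) = 0.888
result = [0.485, 0.4061, 0.1072, 0.3385, 0.888]

[0.485, 0.4061, 0.1072, 0.3385, 0.888]


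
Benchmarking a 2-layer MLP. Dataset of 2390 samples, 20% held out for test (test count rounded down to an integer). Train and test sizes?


Test = ⌊2390·20/100⌋ = 478
Train = 2390 - 478 = 1912

Train: 1912, Test: 478


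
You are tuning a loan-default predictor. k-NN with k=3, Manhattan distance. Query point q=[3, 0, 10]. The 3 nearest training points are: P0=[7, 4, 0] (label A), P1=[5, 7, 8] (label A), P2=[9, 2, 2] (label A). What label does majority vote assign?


d(q,P0) = 18  (label A)
d(q,P1) = 11  (label A)
d(q,P2) = 16  (label A)
Votes: A=3, B=0
Majority → A

A


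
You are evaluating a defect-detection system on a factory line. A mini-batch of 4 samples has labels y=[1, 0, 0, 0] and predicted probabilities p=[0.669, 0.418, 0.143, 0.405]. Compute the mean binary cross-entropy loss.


L[0] = -ln(0.669) = 0.402
L[1] = -ln(1-0.418) = -ln(0.582) = 0.5413
L[2] = -ln(1-0.143) = -ln(0.857) = 0.1543
L[3] = -ln(1-0.405) = -ln(0.595) = 0.5192
mean = (0.402 + 0.5413 + 0.1543 + 0.5192)/4 = 0.4042

0.4042


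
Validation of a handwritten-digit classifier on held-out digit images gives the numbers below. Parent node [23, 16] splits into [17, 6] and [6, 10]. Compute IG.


Parent = [23, 16], H_parent = 0.9766
H_left = 0.8281 (n=23), H_right = 0.9544 (n=16)
H_children = (23/39)·0.8281 + (16/39)·0.9544 = 0.8799
IG = 0.9766 - 0.8799 = 0.0967

0.0967


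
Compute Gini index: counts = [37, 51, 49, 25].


Probabilities: [37/162, 51/162, 49/162, 25/162] ≈ [0.2284, 0.3148, 0.3025, 0.1543]
Σpᵢ² = (1369 + 2601 + 2401 + 625)/162² = 6996/26244
Gini = 1 - Σpᵢ² = 1 - 6996/26244 = 0.7334

0.7334


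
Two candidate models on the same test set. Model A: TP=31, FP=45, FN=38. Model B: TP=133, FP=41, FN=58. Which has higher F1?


Model A: P=31/76=0.4079, R=31/69=0.4493, F1=2PR/(P+R)=2TP/(2TP+FP+FN)=62/145=0.4276
Model B: P=133/174=0.7644, R=133/191=0.6963, F1=2PR/(P+R)=2TP/(2TP+FP+FN)=266/365=0.7288
0.4276 < 0.7288 → Model B

Model B


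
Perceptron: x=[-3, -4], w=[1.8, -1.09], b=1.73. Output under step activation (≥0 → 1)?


z = (-3)·(1.8) + (-4)·(-1.09) + 1.73
  = 0.69
step(z) = 1 (z≥0)

1


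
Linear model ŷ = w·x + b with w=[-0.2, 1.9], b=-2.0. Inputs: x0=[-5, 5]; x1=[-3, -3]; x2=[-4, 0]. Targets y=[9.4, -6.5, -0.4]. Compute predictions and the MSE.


ŷ0 = (-0.2)·(-5) + (1.9)·(5) - 2.0 = 8.5
ŷ1 = (-0.2)·(-3) + (1.9)·(-3) - 2.0 = -7.1
ŷ2 = (-0.2)·(-4) + (1.9)·(0) - 2.0 = -1.2
errors² = [0.81, 0.36, 0.64]
MSE = 1.8100/3 = 0.6033

0.6033


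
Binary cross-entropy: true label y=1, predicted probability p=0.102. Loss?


BCE = -[y·ln(p) + (1-y)·ln(1-p)]
= -1·ln(0.102) - 0
= -ln(0.102) = 2.2828

2.2828


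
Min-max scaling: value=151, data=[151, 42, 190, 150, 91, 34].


min=34, max=190
(151-34)/(190-34) = 117/156 = 0.75

0.75


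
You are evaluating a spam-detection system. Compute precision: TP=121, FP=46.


Precision = TP/(TP+FP)
= 121/(121+46)
= 121/167 = 72.46%

72.46%


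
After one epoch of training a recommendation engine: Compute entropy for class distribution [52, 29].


Probabilities: [52/81, 29/81] ≈ [0.642, 0.358]
H = -((52/81)·log₂(52/81) + (29/81)·log₂(29/81))
  = 0.941 bits

0.941 bits


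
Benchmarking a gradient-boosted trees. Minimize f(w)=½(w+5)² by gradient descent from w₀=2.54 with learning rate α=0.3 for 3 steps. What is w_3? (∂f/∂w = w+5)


step 1: grad = 2.54+5 = 7.54; w = 2.54 - 0.3·(7.54) = 0.278
step 2: grad = 0.278+5 = 5.278; w = 0.278 - 0.3·(5.278) = -1.3054
step 3: grad = -1.3054+5 = 3.6946; w = -1.3054 - 0.3·(3.6946) = -2.41378

-2.41378


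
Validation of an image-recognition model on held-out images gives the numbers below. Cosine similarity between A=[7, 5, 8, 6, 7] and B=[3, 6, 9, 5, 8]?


A·B = 7·3 + 5·6 + 8·9 + 6·5 + 7·8 = 209
‖A‖ = √223 = 14.9332, ‖B‖ = √215 = 14.6629
cos = 209/(√223·√215) = 209/√47945 = 0.9545

0.9545


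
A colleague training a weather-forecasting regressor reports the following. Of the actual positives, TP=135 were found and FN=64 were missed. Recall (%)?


Recall = TP/(TP+FN)
= 135/(135+64)
= 135/199 = 67.84%

67.84%


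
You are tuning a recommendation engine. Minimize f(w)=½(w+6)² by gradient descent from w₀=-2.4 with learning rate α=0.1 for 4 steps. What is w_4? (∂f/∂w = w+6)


step 1: grad = -2.4+6 = 3.6; w = -2.4 - 0.1·(3.6) = -2.76
step 2: grad = -2.76+6 = 3.24; w = -2.76 - 0.1·(3.24) = -3.084
step 3: grad = -3.084+6 = 2.916; w = -3.084 - 0.1·(2.916) = -3.3756
step 4: grad = -3.3756+6 = 2.6244; w = -3.3756 - 0.1·(2.6244) = -3.63804

-3.63804


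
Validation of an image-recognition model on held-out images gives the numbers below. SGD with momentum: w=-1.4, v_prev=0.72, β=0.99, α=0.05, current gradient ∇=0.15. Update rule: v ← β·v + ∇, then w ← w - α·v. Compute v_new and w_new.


v_new = 0.99·0.72 + 0.15 = 0.7128 + 0.15 = 0.8628
w_new = -1.4 - 0.05·0.8628 = -1.4 - 0.04314 = -1.44314

v_new=0.8628, w_new=-1.44314


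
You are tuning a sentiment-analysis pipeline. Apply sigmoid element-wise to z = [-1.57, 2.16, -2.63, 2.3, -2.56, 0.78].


σ(-1.57) = 1/(1+e^1.57) = 0.1722
σ(2.16) = 1/(1+e^-2.16) = 0.8966
σ(-2.63) = 1/(1+e^2.63) = 0.0672
σ(2.3) = 1/(1+e^-2.3) = 0.9089
σ(-2.56) = 1/(1+e^2.56) = 0.0718
σ(0.78) = 1/(1+e^-0.78) = 0.6857
result = [0.1722, 0.8966, 0.0672, 0.9089, 0.0718, 0.6857]

[0.1722, 0.8966, 0.0672, 0.9089, 0.0718, 0.6857]


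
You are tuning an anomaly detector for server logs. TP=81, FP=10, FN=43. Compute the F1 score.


Precision = 81/91 = 0.8901
Recall = 81/124 = 0.6532
F1 = 2·P·R/(P+R) = 2·TP/(2·TP+FP+FN) = 162/(162+10+43) = 162/215 = 0.7535

0.7535


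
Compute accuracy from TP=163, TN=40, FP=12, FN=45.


Accuracy = (TP+TN)/(TP+TN+FP+FN)
= (163+40)/(260)
= 203/260 = 78.08%

78.08%


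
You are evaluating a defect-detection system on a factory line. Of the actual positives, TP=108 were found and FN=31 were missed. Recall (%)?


Recall = TP/(TP+FN)
= 108/(108+31)
= 108/139 = 77.7%

77.7%


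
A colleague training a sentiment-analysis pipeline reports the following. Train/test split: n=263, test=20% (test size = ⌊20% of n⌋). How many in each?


Test = ⌊263·20/100⌋ = 52
Train = 263 - 52 = 211

Train: 211, Test: 52


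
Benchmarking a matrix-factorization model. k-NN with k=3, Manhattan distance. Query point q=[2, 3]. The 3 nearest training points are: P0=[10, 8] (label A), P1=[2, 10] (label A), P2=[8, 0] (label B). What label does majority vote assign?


d(q,P0) = 13  (label A)
d(q,P1) = 7  (label A)
d(q,P2) = 9  (label B)
Votes: A=2, B=1
Majority → A

A


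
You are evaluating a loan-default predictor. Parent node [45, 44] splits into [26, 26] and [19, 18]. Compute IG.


Parent = [45, 44], H_parent = 0.9999
H_left = 1 (n=52), H_right = 0.9995 (n=37)
H_children = (52/89)·1 + (37/89)·0.9995 = 0.9998
IG = 0.9999 - 0.9998 = 0.0001

0.0001


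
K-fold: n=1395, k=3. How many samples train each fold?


Fold size = 1395/3 = 465
Training per fold = 1395 - 465 = 930

930


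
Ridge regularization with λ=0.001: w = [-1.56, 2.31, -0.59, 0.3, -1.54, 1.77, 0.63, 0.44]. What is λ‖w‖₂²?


‖w‖₂² = (-1.56)² + (2.31)² + (-0.59)² + (0.3)² + (-1.54)² + (1.77)² + (0.63)² + (0.44)²
     = 2.4336 + 5.3361 + 0.3481 + 0.09 + 2.3716 + 3.1329 + 0.3969 + 0.1936
     = 14.3028
λ·‖w‖₂² = 0.001·14.3028 = 0.014303

0.014303


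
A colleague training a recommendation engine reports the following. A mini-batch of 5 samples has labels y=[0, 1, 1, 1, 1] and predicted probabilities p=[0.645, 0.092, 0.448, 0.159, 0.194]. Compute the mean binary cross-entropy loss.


L[0] = -ln(1-0.645) = -ln(0.355) = 1.0356
L[1] = -ln(0.092) = 2.386
L[2] = -ln(0.448) = 0.803
L[3] = -ln(0.159) = 1.8389
L[4] = -ln(0.194) = 1.6399
mean = (1.0356 + 2.386 + 0.803 + 1.8389 + 1.6399)/5 = 1.5407

1.5407


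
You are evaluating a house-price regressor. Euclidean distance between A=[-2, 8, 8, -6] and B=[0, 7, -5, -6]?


d = √((-2-0)² + (8-7)² + (8+ 5)² + (-6+ 6)²)
  = √(4 + 1 + 169 + 0)
  = √174 = 13.1909

13.1909


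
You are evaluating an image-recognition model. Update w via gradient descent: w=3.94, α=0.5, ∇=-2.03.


w_new = w - α·∇
= 3.94 - 0.5·-2.03
= 3.94 + 1.015
= 4.955

4.955


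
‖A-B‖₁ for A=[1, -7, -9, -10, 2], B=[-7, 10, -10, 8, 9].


d = |1+ 7| + |-7-10| + |-9+ 10| + |-10-8| + |2-9|
  = 8 + 17 + 1 + 18 + 7
  = 51

51


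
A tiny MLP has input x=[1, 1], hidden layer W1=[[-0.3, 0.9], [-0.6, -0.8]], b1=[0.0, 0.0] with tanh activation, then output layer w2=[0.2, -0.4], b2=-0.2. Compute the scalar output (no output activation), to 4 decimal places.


z1[0] = (-0.3)·(1) + (0.9)·(1) + 0.0 = 0.6
z1[1] = (-0.6)·(1) + (-0.8)·(1) + 0.0 = -1.4
h = tanh(z1) = [0.537, -0.8854]
output = (0.2)·(0.537) + (-0.4)·(-0.8854) - 0.2 = 0.2616

0.2616


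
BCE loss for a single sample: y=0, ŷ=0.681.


BCE = -[y·ln(p) + (1-y)·ln(1-p)]
= -0 - 1·ln(1-0.681)
= -ln(0.319) = 1.1426

1.1426


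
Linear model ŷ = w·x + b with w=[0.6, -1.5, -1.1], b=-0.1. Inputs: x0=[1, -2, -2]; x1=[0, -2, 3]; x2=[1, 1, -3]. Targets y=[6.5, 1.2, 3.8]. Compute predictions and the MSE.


ŷ0 = (0.6)·(1) + (-1.5)·(-2) + (-1.1)·(-2) - 0.1 = 5.7
ŷ1 = (0.6)·(0) + (-1.5)·(-2) + (-1.1)·(3) - 0.1 = -0.4
ŷ2 = (0.6)·(1) + (-1.5)·(1) + (-1.1)·(-3) - 0.1 = 2.3
errors² = [0.64, 2.56, 2.25]
MSE = 5.4500/3 = 1.8167

1.8167


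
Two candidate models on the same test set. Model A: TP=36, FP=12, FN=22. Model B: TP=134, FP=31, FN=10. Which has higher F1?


Model A: P=36/48=0.75, R=36/58=0.6207, F1=2PR/(P+R)=2TP/(2TP+FP+FN)=72/106=0.6792
Model B: P=134/165=0.8121, R=134/144=0.9306, F1=2PR/(P+R)=2TP/(2TP+FP+FN)=268/309=0.8673
0.6792 < 0.8673 → Model B

Model B


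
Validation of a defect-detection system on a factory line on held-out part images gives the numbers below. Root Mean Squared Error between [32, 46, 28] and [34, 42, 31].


MSE = 29/3 = 9.6667
RMSE = √(29/3) = 3.1091

3.1091


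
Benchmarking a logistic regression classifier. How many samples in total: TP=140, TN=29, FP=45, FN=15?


Total = TP + TN + FP + FN
= 140 + 29 + 45 + 15
= 229
(Predicted positive: 185, predicted negative: 44)

229


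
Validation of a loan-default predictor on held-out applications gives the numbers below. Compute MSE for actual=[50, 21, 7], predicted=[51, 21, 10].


Squared errors: (50-51)²=1, (21-21)²=0, (7-10)²=9
Sum = 10
MSE = 10/3 = 10/3

10/3


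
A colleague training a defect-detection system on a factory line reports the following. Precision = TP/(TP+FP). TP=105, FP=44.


Precision = TP/(TP+FP)
= 105/(105+44)
= 105/149 = 70.47%

70.47%


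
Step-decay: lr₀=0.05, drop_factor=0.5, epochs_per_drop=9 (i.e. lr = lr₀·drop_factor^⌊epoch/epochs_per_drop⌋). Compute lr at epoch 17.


n_drops = ⌊17/9⌋ = 1
lr = 0.05·0.5^1 = 0.05·0.5 = 0.025

0.025


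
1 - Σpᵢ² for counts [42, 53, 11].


Probabilities: [42/106, 53/106, 11/106] ≈ [0.3962, 0.5, 0.1038]
Σpᵢ² = (1764 + 2809 + 121)/106² = 4694/11236
Gini = 1 - Σpᵢ² = 1 - 4694/11236 = 0.5822

0.5822


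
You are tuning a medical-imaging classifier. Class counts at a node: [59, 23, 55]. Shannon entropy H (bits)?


Probabilities: [59/137, 23/137, 55/137] ≈ [0.4307, 0.1679, 0.4015]
H = -((59/137)·log₂(59/137) + (23/137)·log₂(23/137) + (55/137)·log₂(55/137))
  = 1.4842 bits

1.4842 bits


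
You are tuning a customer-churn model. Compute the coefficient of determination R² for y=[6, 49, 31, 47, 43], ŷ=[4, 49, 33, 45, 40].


ȳ = 35.2
SS_res = Σ(y-ŷ)² = 21
SS_tot = Σ(y-ȳ)² = 1260.8
R² = 1 - SS_res/SS_tot = 1 - 0.0167 = 0.9833

0.9833


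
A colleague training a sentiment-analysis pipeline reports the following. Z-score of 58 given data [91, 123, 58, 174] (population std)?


μ = 111.5, σ = 42.7814
z = (58 - 111.5)/42.7814 = -1.2505

-1.2505


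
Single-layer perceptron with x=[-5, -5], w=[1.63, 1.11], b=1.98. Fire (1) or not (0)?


z = (-5)·(1.63) + (-5)·(1.11) + 1.98
  = -11.72
step(z) = 0 (z<0)

0


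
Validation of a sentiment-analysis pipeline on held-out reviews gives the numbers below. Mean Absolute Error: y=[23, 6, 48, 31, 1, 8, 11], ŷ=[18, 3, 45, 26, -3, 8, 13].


Absolute errors: |23-18|=5, |6-3|=3, |48-45|=3, |31-26|=5, |1+ 3|=4, |8-8|=0, |11-13|=2
Sum = 22
MAE = 22/7 = 22/7

22/7


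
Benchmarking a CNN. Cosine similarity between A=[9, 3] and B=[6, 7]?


A·B = 9·6 + 3·7 = 75
‖A‖ = √90 = 9.4868, ‖B‖ = √85 = 9.2195
cos = 75/(√90·√85) = 75/√7650 = 0.8575

0.8575


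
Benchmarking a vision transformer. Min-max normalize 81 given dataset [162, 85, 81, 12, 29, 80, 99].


min=12, max=162
(81-12)/(162-12) = 69/150 = 0.46

0.46


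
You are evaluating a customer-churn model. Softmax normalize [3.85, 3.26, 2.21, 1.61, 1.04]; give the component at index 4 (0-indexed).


Exponentials: e^3.85=46.9931, e^3.26=26.0495, e^2.21=9.1157, e^1.61=5.0028, e^1.04=2.8292
Sum = 89.9903
Softmax = [0.5222, 0.2895, 0.1013, 0.0556, 0.0314]
p[4] = 2.8292/89.9903 = 0.0314

0.0314


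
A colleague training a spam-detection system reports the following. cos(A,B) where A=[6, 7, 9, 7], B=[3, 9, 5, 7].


A·B = 6·3 + 7·9 + 9·5 + 7·7 = 175
‖A‖ = √215 = 14.6629, ‖B‖ = √164 = 12.8062
cos = 175/(√215·√164) = 175/√35260 = 0.932

0.932


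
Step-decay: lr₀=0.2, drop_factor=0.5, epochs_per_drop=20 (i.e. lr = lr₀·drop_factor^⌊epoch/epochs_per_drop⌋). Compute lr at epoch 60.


n_drops = ⌊60/20⌋ = 3
lr = 0.2·0.5^3 = 0.2·0.125 = 0.025

0.025


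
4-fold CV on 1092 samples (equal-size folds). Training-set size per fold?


Fold size = 1092/4 = 273
Training per fold = 1092 - 273 = 819

819


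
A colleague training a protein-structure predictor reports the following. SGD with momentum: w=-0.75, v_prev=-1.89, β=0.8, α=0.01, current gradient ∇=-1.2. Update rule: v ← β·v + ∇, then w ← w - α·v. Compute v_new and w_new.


v_new = 0.8·-1.89 - 1.2 = -1.512 - 1.2 = -2.712
w_new = -0.75 - 0.01·-2.712 = -0.75 + 0.02712 = -0.72288

v_new=-2.712, w_new=-0.72288


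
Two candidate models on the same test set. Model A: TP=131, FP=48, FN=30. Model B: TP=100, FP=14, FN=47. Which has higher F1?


Model A: P=131/179=0.7318, R=131/161=0.8137, F1=2PR/(P+R)=2TP/(2TP+FP+FN)=262/340=0.7706
Model B: P=100/114=0.8772, R=100/147=0.6803, F1=2PR/(P+R)=2TP/(2TP+FP+FN)=200/261=0.7663
0.7706 > 0.7663 → Model A

Model A


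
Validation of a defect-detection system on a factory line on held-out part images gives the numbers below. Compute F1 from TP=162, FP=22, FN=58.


Precision = 162/184 = 0.8804
Recall = 162/220 = 0.7364
F1 = 2·P·R/(P+R) = 2·TP/(2·TP+FP+FN) = 324/(324+22+58) = 324/404 = 0.802

0.802


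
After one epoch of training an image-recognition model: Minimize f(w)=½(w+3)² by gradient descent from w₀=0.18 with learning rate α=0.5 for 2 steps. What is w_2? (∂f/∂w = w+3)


step 1: grad = 0.18+3 = 3.18; w = 0.18 - 0.5·(3.18) = -1.41
step 2: grad = -1.41+3 = 1.59; w = -1.41 - 0.5·(1.59) = -2.205

-2.205


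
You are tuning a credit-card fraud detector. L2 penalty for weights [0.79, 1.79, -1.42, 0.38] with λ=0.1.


‖w‖₂² = (0.79)² + (1.79)² + (-1.42)² + (0.38)²
     = 0.6241 + 3.2041 + 2.0164 + 0.1444
     = 5.989
λ·‖w‖₂² = 0.1·5.989 = 0.5989

0.5989


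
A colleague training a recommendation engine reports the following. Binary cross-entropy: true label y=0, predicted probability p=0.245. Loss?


BCE = -[y·ln(p) + (1-y)·ln(1-p)]
= -0 - 1·ln(1-0.245)
= -ln(0.755) = 0.281

0.281


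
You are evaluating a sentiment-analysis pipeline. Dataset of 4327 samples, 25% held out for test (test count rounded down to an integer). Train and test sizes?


Test = ⌊4327·25/100⌋ = 1081
Train = 4327 - 1081 = 3246

Train: 3246, Test: 1081


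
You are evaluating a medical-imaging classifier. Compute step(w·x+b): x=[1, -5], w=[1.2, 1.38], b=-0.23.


z = (1)·(1.2) + (-5)·(1.38) - 0.23
  = -5.93
step(z) = 0 (z<0)

0


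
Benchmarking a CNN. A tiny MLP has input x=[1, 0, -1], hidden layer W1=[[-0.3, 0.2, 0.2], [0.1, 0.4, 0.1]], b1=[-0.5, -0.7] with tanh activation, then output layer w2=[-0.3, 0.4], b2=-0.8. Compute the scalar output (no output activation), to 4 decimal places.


z1[0] = (-0.3)·(1) + (0.2)·(0) + (0.2)·(-1) - 0.5 = -1.0
z1[1] = (0.1)·(1) + (0.4)·(0) + (0.1)·(-1) - 0.7 = -0.7
h = tanh(z1) = [-0.7616, -0.6044]
output = (-0.3)·(-0.7616) + (0.4)·(-0.6044) - 0.8 = -0.8133

-0.8133


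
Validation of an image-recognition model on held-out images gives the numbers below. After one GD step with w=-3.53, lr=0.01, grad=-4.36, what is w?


w_new = w - α·∇
= -3.53 - 0.01·-4.36
= -3.53 + 0.0436
= -3.4864

-3.4864


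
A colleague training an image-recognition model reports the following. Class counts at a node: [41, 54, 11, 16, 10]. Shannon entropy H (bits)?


Probabilities: [41/132, 54/132, 11/132, 16/132, 10/132] ≈ [0.3106, 0.4091, 0.0833, 0.1212, 0.0758]
H = -((41/132)·log₂(41/132) + (54/132)·log₂(54/132) + (11/132)·log₂(11/132) + (16/132)·log₂(16/132) + (10/132)·log₂(10/132))
  = 2.0012 bits

2.0012 bits


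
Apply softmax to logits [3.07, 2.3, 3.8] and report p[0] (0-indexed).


Exponentials: e^3.07=21.5419, e^2.3=9.9742, e^3.8=44.7012
Sum = 76.2173
Softmax = [0.2826, 0.1309, 0.5865]
p[0] = 21.5419/76.2173 = 0.2826

0.2826


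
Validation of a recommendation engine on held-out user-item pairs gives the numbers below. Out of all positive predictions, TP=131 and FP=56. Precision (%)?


Precision = TP/(TP+FP)
= 131/(131+56)
= 131/187 = 70.05%

70.05%


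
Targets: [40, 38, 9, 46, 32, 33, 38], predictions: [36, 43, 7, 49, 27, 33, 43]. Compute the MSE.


Squared errors: (40-36)²=16, (38-43)²=25, (9-7)²=4, (46-49)²=9, (32-27)²=25, (33-33)²=0, (38-43)²=25
Sum = 104
MSE = 104/7 = 104/7

104/7


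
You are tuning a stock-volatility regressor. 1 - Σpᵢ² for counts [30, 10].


Probabilities: [30/40, 10/40] ≈ [0.75, 0.25]
Σpᵢ² = (900 + 100)/40² = 1000/1600
Gini = 1 - Σpᵢ² = 1 - 1000/1600 = 0.375

0.375


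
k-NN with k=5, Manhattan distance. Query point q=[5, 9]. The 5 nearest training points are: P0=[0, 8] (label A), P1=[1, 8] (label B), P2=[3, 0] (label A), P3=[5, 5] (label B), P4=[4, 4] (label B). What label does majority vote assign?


d(q,P0) = 6  (label A)
d(q,P1) = 5  (label B)
d(q,P2) = 11  (label A)
d(q,P3) = 4  (label B)
d(q,P4) = 6  (label B)
Votes: A=2, B=3
Majority → B

B


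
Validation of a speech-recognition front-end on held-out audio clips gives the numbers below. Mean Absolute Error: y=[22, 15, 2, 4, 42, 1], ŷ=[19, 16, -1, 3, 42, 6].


Absolute errors: |22-19|=3, |15-16|=1, |2+ 1|=3, |4-3|=1, |42-42|=0, |1-6|=5
Sum = 13
MAE = 13/6 = 13/6

13/6


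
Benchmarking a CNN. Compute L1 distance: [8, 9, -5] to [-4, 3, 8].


d = |8+ 4| + |9-3| + |-5-8|
  = 12 + 6 + 13
  = 31

31


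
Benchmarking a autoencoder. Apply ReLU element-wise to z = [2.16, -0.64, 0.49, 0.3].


ReLU(2.16) = max(0, 2.16) = 2.16
ReLU(-0.64) = max(0, -0.64) = 0.0
ReLU(0.49) = max(0, 0.49) = 0.49
ReLU(0.3) = max(0, 0.3) = 0.3
result = [2.16, 0.0, 0.49, 0.3]

[2.16, 0.0, 0.49, 0.3]


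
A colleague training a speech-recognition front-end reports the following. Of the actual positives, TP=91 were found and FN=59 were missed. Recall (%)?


Recall = TP/(TP+FN)
= 91/(91+59)
= 91/150 = 60.67%

60.67%


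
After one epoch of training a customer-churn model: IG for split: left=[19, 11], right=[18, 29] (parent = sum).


Parent = [37, 40], H_parent = 0.9989
H_left = 0.9481 (n=30), H_right = 0.9601 (n=47)
H_children = (30/77)·0.9481 + (47/77)·0.9601 = 0.9554
IG = 0.9989 - 0.9554 = 0.0435

0.0435


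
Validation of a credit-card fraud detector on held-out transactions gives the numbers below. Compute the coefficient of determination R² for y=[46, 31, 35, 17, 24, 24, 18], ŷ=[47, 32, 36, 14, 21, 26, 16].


ȳ = 27.8571
SS_res = Σ(y-ŷ)² = 29
SS_tot = Σ(y-ȳ)² = 634.86
R² = 1 - SS_res/SS_tot = 1 - 0.0457 = 0.9543

0.9543


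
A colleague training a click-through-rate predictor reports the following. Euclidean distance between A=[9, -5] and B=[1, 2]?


d = √((9-1)² + (-5-2)²)
  = √(64 + 49)
  = √113 = 10.6301

10.6301


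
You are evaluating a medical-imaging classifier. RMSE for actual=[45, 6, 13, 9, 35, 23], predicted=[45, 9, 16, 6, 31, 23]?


MSE = 43/6 = 7.1667
RMSE = √(43/6) = 2.6771

2.6771


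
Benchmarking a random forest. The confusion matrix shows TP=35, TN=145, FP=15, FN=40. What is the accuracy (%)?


Accuracy = (TP+TN)/(TP+TN+FP+FN)
= (35+145)/(235)
= 180/235 = 76.6%

76.6%


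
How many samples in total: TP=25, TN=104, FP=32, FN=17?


Total = TP + TN + FP + FN
= 25 + 104 + 32 + 17
= 178
(Predicted positive: 57, predicted negative: 121)

178


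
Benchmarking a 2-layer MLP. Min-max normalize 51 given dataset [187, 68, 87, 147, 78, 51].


min=51, max=187
(51-51)/(187-51) = 0/136 = 0.0

0.0


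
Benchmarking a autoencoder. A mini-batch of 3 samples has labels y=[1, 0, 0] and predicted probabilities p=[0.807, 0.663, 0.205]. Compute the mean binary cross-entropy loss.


L[0] = -ln(0.807) = 0.2144
L[1] = -ln(1-0.663) = -ln(0.337) = 1.0877
L[2] = -ln(1-0.205) = -ln(0.795) = 0.2294
mean = (0.2144 + 1.0877 + 0.2294)/3 = 0.5105

0.5105


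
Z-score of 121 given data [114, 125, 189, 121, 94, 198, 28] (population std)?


μ = 124.1429, σ = 53.3544
z = (121 - 124.1429)/53.3544 = -0.0589

-0.0589


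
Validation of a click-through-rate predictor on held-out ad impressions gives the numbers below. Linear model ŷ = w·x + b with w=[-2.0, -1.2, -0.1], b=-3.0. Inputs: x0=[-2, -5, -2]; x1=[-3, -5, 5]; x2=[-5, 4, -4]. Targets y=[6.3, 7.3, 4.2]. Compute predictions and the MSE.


ŷ0 = (-2.0)·(-2) + (-1.2)·(-5) + (-0.1)·(-2) - 3.0 = 7.2
ŷ1 = (-2.0)·(-3) + (-1.2)·(-5) + (-0.1)·(5) - 3.0 = 8.5
ŷ2 = (-2.0)·(-5) + (-1.2)·(4) + (-0.1)·(-4) - 3.0 = 2.6
errors² = [0.81, 1.44, 2.56]
MSE = 4.8100/3 = 1.6033

1.6033


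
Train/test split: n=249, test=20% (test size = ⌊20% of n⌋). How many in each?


Test = ⌊249·20/100⌋ = 49
Train = 249 - 49 = 200

Train: 200, Test: 49


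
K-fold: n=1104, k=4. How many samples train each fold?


Fold size = 1104/4 = 276
Training per fold = 1104 - 276 = 828

828


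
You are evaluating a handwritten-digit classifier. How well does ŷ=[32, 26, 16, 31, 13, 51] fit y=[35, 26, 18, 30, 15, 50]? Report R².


ȳ = 29
SS_res = Σ(y-ŷ)² = 19
SS_tot = Σ(y-ȳ)² = 804
R² = 1 - SS_res/SS_tot = 1 - 0.0236 = 0.9764

0.9764


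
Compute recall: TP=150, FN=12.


Recall = TP/(TP+FN)
= 150/(150+12)
= 150/162 = 92.59%

92.59%


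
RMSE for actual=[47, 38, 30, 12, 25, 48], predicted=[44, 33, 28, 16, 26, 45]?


MSE = 64/6 = 10.6667
RMSE = √(64/6) = 3.266

3.266


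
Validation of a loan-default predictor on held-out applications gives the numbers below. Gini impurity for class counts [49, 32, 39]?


Probabilities: [49/120, 32/120, 39/120] ≈ [0.4083, 0.2667, 0.325]
Σpᵢ² = (2401 + 1024 + 1521)/120² = 4946/14400
Gini = 1 - Σpᵢ² = 1 - 4946/14400 = 0.6565

0.6565


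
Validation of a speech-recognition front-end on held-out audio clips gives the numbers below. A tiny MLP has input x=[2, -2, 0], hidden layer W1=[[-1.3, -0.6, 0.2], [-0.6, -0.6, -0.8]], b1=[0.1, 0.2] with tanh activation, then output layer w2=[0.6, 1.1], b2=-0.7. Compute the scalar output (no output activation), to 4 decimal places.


z1[0] = (-1.3)·(2) + (-0.6)·(-2) + (0.2)·(0) + 0.1 = -1.3
z1[1] = (-0.6)·(2) + (-0.6)·(-2) + (-0.8)·(0) + 0.2 = 0.2
h = tanh(z1) = [-0.8617, 0.1974]
output = (0.6)·(-0.8617) + (1.1)·(0.1974) - 0.7 = -0.9999

-0.9999


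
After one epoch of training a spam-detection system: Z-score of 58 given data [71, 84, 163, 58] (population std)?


μ = 94, σ = 40.884
z = (58 - 94)/40.884 = -0.8805

-0.8805
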